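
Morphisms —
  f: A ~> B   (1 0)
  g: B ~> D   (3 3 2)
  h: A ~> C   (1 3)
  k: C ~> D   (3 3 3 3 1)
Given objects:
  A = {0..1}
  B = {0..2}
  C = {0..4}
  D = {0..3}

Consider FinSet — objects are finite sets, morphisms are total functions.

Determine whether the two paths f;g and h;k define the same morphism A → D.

Answer: COMMUTES

Trace:
Along f;g (path 1):
  0 f~>1 g~>3
  1 f~>0 g~>3
  result₁ = (3 3)
Along h;k (path 2):
  0 h~>1 k~>3
  1 h~>3 k~>3
  result₂ = (3 3)
Equal? equal; square commutes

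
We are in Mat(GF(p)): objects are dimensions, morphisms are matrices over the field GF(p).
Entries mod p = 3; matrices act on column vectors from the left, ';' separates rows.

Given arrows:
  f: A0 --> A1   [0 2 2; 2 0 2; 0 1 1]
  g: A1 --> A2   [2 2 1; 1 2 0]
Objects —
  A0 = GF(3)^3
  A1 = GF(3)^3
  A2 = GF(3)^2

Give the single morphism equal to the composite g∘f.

Answer: [1 2 0; 1 2 0]

Trace:
  e0=(1,0,0) f-->(0,2,0) g-->(1,1)
  e1=(0,1,0) f-->(2,0,1) g-->(2,2)
  e2=(0,0,1) f-->(2,2,1) g-->(0,0)
composite: [1 2 0; 1 2 0]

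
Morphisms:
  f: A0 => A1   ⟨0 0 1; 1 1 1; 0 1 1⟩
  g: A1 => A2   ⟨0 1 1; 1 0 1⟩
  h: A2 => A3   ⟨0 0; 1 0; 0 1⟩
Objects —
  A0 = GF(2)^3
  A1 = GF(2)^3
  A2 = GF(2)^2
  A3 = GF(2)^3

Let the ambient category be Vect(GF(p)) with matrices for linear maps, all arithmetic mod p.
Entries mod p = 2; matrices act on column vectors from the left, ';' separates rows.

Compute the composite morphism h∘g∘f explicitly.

Answer: ⟨0 0 0; 1 0 0; 0 1 0⟩

Trace:
  e0=(1,0,0) f=>(0,1,0) g=>(1,0) h=>(0,1,0)
  e1=(0,1,0) f=>(0,1,1) g=>(0,1) h=>(0,0,1)
  e2=(0,0,1) f=>(1,1,1) g=>(0,0) h=>(0,0,0)
⟦path⟧: ⟨0 0 0; 1 0 0; 0 1 0⟩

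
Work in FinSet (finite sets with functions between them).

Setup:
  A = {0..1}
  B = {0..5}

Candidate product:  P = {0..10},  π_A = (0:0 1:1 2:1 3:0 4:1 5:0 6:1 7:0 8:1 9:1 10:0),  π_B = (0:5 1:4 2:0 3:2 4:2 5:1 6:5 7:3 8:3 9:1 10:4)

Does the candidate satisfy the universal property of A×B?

Answer: NOT A VALID PRODUCT — |P|=11 ≠ |A|·|B|=12

Derivation:
|A|·|B| = 2·6 = 12;  |P| = 11
  → cardinalities differ; no bijection possible.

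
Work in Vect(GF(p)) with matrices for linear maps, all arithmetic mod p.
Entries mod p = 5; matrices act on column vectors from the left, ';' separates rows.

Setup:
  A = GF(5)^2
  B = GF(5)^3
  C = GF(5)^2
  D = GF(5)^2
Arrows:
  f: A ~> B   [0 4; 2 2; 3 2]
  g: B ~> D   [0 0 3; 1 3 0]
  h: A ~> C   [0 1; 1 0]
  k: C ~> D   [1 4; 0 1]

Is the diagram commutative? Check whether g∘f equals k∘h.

Path 1 = f;g:
  e0=⟨1,0⟩ f~>⟨0,2,3⟩ g~>⟨4,1⟩
  e1=⟨0,1⟩ f~>⟨4,2,2⟩ g~>⟨1,0⟩
  result₁ = [4 1; 1 0]
Path 2 = h;k:
  e0=⟨1,0⟩ h~>⟨0,1⟩ k~>⟨4,1⟩
  e1=⟨0,1⟩ h~>⟨1,0⟩ k~>⟨1,0⟩
  result₂ = [4 1; 1 0]
Equal? YES — commutes

Answer: COMMUTES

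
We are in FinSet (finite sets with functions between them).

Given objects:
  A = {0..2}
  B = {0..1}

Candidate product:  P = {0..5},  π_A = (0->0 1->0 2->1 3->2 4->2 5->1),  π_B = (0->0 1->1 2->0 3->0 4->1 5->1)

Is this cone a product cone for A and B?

Answer: VALID PRODUCT

Derivation:
|A|·|B| = 3·2 = 6;  |P| = 6
Check the pairing map k ↦ (π_A(k), π_B(k)):
  0 -> (0,0)
  1 -> (0,1)
  2 -> (1,0)
  3 -> (2,0)
  4 -> (2,1)
  5 -> (1,1)
distinct pairs in image: 6 / 6 needed
  → bijection onto A×B; projections well-typed.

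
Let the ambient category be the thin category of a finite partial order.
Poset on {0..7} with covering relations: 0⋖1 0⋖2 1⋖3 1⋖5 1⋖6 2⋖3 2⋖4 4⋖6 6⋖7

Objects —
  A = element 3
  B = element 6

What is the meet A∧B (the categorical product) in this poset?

{x : x<=A ∧ x<=B} = {0,1,2}  (A=3, B=6)
  maximal lower bounds 1 and 2 are incomparable: neither 1<=2 nor 2<=1
→ no greatest lower bound exists

Answer: NO MEET EXISTS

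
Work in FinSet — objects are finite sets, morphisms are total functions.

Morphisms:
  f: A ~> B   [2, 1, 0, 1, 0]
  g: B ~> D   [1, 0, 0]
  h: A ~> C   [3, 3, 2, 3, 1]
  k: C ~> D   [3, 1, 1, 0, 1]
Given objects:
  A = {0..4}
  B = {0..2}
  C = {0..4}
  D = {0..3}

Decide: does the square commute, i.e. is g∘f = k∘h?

Along f;g (path 1):
  0 f~>2 g~>0
  1 f~>1 g~>0
  2 f~>0 g~>1
  3 f~>1 g~>0
  4 f~>0 g~>1
  result₁ = [0, 0, 1, 0, 1]
Along h;k (path 2):
  0 h~>3 k~>0
  1 h~>3 k~>0
  2 h~>2 k~>1
  3 h~>3 k~>0
  4 h~>1 k~>1
  result₂ = [0, 0, 1, 0, 1]
Equal? equal; square commutes

Answer: COMMUTES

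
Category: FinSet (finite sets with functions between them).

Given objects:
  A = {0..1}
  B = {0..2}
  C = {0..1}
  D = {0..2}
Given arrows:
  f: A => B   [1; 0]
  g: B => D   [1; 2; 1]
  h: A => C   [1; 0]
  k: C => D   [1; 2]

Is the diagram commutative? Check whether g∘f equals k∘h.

Along f;g (path 1):
  0 f=>1 g=>2
  1 f=>0 g=>1
  ⟦path⟧₁ = [2; 1]
Along h;k (path 2):
  0 h=>1 k=>2
  1 h=>0 k=>1
  ⟦path⟧₂ = [2; 1]
Equal? equal; square commutes

Answer: COMMUTES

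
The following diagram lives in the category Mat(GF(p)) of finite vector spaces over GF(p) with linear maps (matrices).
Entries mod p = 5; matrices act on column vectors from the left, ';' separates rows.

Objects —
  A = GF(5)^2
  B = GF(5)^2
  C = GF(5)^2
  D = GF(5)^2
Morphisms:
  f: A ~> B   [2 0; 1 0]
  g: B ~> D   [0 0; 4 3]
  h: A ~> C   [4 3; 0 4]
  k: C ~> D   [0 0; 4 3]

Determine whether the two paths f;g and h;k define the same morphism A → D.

1) trace f;g:
  e0=[1,0] f~>[2,1] g~>[0,1]
  e1=[0,1] f~>[0,0] g~>[0,0]
  ⟦path⟧₁ = [0 0; 1 0]
2) trace h;k:
  e0=[1,0] h~>[4,0] k~>[0,1]
  e1=[0,1] h~>[3,4] k~>[0,4]
  ⟦path⟧₂ = [0 0; 1 4]
Equal? differ; not commutative

Answer: DOES NOT COMMUTE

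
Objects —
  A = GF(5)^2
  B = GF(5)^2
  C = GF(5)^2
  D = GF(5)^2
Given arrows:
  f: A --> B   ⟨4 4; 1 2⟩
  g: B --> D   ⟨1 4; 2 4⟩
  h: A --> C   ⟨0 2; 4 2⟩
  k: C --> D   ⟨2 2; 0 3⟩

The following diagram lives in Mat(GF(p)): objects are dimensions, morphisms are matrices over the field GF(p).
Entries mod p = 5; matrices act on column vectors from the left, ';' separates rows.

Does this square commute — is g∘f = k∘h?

Answer: DOES NOT COMMUTE

Derivation:
1) trace f;g:
  e0=⟨1,0⟩ f-->⟨4,1⟩ g-->⟨3,2⟩
  e1=⟨0,1⟩ f-->⟨4,2⟩ g-->⟨2,1⟩
  composite₁ = ⟨3 2; 2 1⟩
2) trace h;k:
  e0=⟨1,0⟩ h-->⟨0,4⟩ k-->⟨3,2⟩
  e1=⟨0,1⟩ h-->⟨2,2⟩ k-->⟨3,1⟩
  composite₂ = ⟨3 3; 2 1⟩
Equal? NO — does not commute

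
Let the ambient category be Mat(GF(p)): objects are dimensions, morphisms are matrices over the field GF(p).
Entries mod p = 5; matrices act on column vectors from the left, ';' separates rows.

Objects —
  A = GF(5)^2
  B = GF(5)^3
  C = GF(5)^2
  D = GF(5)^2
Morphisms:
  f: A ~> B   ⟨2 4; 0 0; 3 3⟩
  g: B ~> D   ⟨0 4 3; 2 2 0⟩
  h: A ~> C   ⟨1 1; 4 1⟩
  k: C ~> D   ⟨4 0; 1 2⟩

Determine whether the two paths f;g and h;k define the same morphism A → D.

Along f;g (path 1):
  e0=⟨1,0⟩ f~>⟨2,0,3⟩ g~>⟨4,4⟩
  e1=⟨0,1⟩ f~>⟨4,0,3⟩ g~>⟨4,3⟩
  composite₁ = ⟨4 4; 4 3⟩
Along h;k (path 2):
  e0=⟨1,0⟩ h~>⟨1,4⟩ k~>⟨4,4⟩
  e1=⟨0,1⟩ h~>⟨1,1⟩ k~>⟨4,3⟩
  composite₂ = ⟨4 4; 4 3⟩
Equal? YES — commutes

Answer: COMMUTES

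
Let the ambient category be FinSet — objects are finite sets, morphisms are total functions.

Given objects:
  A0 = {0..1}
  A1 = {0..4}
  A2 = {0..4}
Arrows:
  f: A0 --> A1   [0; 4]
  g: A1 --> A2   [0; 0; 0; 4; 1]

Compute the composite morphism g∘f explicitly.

Answer: [0; 1]

Derivation:
  0 f-->0 g-->0
  1 f-->4 g-->1
result: [0; 1]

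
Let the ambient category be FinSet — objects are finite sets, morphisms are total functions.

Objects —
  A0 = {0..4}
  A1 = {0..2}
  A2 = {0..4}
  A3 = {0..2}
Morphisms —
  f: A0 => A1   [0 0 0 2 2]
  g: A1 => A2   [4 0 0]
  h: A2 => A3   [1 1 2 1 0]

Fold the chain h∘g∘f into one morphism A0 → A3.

  0 f=>0 g=>4 h=>0
  1 f=>0 g=>4 h=>0
  2 f=>0 g=>4 h=>0
  3 f=>2 g=>0 h=>1
  4 f=>2 g=>0 h=>1
composite: [0 0 0 1 1]

Answer: [0 0 0 1 1]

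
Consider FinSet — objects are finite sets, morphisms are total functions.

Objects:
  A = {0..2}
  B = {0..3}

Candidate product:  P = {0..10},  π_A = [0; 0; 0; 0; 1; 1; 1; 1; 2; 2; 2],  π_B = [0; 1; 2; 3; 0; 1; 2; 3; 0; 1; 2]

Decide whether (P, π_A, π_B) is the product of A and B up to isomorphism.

Answer: NOT A VALID PRODUCT — |P|=11 ≠ |A|·|B|=12

Work:
|A|·|B| = 3·4 = 12;  |P| = 11
  → cardinalities differ; no bijection possible.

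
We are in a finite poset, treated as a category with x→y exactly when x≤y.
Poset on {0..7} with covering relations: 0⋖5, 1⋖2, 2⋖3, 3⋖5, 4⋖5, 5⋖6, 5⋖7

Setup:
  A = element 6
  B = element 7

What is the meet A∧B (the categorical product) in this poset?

Common predecessors of 6,7: {0,1,2,3,4,5}
  0 <= 5
  1 <= 5
  2 <= 5
  3 <= 5
  4 <= 5
  5 <= 5
glb = 5

Answer: A∧B = 5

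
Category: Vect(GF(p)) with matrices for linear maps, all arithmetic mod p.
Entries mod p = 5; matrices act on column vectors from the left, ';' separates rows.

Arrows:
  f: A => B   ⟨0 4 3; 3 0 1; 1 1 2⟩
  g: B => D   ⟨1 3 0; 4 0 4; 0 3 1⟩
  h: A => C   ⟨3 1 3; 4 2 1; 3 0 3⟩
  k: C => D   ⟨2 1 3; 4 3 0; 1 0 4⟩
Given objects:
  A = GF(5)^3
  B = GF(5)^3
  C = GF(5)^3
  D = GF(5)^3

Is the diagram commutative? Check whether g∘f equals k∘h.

Answer: COMMUTES

Trace:
Path 1 = f;g:
  e0=[1,0,0] f=>[0,3,1] g=>[4,4,0]
  e1=[0,1,0] f=>[4,0,1] g=>[4,0,1]
  e2=[0,0,1] f=>[3,1,2] g=>[1,0,0]
  result₁ = ⟨4 4 1; 4 0 0; 0 1 0⟩
Path 2 = h;k:
  e0=[1,0,0] h=>[3,4,3] k=>[4,4,0]
  e1=[0,1,0] h=>[1,2,0] k=>[4,0,1]
  e2=[0,0,1] h=>[3,1,3] k=>[1,0,0]
  result₂ = ⟨4 4 1; 4 0 0; 0 1 0⟩
Equal? YES — commutes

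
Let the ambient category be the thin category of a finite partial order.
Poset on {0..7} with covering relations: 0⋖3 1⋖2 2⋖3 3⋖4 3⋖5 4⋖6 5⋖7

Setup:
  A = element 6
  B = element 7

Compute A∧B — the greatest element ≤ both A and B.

Common predecessors of 6,7: {0,1,2,3}
  0 <= 3
  1 <= 3
  2 <= 3
  3 <= 3
glb = 3

Answer: A∧B = 3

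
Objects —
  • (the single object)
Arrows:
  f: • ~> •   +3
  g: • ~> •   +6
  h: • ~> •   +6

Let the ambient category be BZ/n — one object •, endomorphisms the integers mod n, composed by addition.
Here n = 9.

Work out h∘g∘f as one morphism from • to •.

Answer: +6

Trace:
  0 +3≡3 +6≡0 +6≡6  (mod 9)
⟦path⟧: +6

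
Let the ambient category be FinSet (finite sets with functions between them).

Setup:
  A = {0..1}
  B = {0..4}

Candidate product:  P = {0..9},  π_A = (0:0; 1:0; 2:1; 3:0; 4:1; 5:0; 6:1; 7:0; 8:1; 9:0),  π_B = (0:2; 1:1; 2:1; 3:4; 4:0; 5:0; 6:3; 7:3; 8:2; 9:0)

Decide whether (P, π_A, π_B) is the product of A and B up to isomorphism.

Answer: NOT A VALID PRODUCT — duplicate pair at indices 5,9

Trace:
|A|·|B| = 2·5 = 10;  |P| = 10
Check the pairing map k ↦ (π_A(k), π_B(k)):
  0 : (0,2)
  1 : (0,1)
  2 : (1,1)
  3 : (0,4)
  4 : (1,0)
  5 : (0,0)
  6 : (1,3)
  7 : (0,3)
  8 : (1,2)
  9 : (0,0)  ✗ repeats pair of k=5
distinct pairs in image: 9 / 10 needed
  → (0,0) hit at k=5 and k=9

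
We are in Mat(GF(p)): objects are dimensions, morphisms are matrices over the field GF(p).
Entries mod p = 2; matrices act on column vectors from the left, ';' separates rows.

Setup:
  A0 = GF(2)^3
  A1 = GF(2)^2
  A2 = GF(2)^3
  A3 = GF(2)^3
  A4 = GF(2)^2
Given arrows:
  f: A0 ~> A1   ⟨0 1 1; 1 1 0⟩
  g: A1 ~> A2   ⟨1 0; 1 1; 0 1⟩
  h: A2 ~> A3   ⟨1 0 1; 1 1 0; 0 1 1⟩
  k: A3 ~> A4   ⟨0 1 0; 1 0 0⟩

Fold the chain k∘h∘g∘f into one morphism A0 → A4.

Answer: ⟨1 1 0; 1 0 1⟩

Derivation:
  e0=(1,0,0) f~>(0,1) g~>(0,1,1) h~>(1,1,0) k~>(1,1)
  e1=(0,1,0) f~>(1,1) g~>(1,0,1) h~>(0,1,1) k~>(1,0)
  e2=(0,0,1) f~>(1,0) g~>(1,1,0) h~>(1,0,1) k~>(0,1)
⟦path⟧: ⟨1 1 0; 1 0 1⟩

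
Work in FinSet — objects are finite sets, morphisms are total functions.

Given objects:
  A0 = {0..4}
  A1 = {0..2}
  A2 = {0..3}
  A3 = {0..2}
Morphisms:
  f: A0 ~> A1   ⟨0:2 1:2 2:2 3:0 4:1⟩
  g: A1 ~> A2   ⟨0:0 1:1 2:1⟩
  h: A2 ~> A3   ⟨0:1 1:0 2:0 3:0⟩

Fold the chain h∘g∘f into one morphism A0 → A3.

  0 f~>2 g~>1 h~>0
  1 f~>2 g~>1 h~>0
  2 f~>2 g~>1 h~>0
  3 f~>0 g~>0 h~>1
  4 f~>1 g~>1 h~>0
result: ⟨0:0 1:0 2:0 3:1 4:0⟩

Answer: ⟨0:0 1:0 2:0 3:1 4:0⟩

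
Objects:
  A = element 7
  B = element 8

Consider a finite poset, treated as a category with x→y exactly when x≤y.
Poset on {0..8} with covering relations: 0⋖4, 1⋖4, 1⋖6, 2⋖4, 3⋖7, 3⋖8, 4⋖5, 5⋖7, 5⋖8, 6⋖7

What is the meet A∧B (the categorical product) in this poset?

Common predecessors of 7,8: {0,1,2,3,4,5}
  maximal lower bounds 3 and 5 are incomparable: neither 3⊑5 nor 5⊑3
→ no greatest lower bound exists

Answer: NO MEET EXISTS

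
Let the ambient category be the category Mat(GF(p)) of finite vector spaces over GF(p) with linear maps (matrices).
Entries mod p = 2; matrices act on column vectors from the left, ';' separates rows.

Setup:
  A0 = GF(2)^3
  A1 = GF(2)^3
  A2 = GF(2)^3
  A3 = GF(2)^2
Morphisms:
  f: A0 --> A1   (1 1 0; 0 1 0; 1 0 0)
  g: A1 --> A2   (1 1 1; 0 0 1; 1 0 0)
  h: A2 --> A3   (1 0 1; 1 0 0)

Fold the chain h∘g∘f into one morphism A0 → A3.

  e0=(1,0,0) f-->(1,0,1) g-->(0,1,1) h-->(1,0)
  e1=(0,1,0) f-->(1,1,0) g-->(0,0,1) h-->(1,0)
  e2=(0,0,1) f-->(0,0,0) g-->(0,0,0) h-->(0,0)
composite: (1 1 0; 0 0 0)

Answer: (1 1 0; 0 0 0)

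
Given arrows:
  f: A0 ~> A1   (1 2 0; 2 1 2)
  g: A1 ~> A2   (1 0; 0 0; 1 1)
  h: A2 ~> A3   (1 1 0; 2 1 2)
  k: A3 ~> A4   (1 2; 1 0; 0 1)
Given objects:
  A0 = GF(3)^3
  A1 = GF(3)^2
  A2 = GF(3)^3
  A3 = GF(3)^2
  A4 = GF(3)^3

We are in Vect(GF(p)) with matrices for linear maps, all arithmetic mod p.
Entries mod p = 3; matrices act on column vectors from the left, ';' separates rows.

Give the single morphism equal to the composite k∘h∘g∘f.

Answer: (2 1 2; 1 2 0; 2 1 1)

Derivation:
  e0=(1,0,0) f~>(1,2) g~>(1,0,0) h~>(1,2) k~>(2,1,2)
  e1=(0,1,0) f~>(2,1) g~>(2,0,0) h~>(2,1) k~>(1,2,1)
  e2=(0,0,1) f~>(0,2) g~>(0,0,2) h~>(0,1) k~>(2,0,1)
result: (2 1 2; 1 2 0; 2 1 1)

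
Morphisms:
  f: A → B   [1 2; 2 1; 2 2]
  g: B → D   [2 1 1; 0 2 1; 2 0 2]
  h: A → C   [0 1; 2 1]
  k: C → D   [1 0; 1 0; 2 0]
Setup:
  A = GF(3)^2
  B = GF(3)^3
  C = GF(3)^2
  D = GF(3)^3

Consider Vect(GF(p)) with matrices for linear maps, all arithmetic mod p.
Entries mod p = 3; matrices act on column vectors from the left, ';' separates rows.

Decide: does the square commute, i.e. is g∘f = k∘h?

Along f;g (path 1):
  e0=[1,0] f→[1,2,2] g→[0,0,0]
  e1=[0,1] f→[2,1,2] g→[1,1,2]
  ⟦path⟧₁ = [0 1; 0 1; 0 2]
Along h;k (path 2):
  e0=[1,0] h→[0,2] k→[0,0,0]
  e1=[0,1] h→[1,1] k→[1,1,2]
  ⟦path⟧₂ = [0 1; 0 1; 0 2]
Equal? YES — commutes

Answer: COMMUTES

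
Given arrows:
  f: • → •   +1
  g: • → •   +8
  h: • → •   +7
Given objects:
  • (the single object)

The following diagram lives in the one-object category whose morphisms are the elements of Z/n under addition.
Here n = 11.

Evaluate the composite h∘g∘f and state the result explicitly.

  0 +1≡1 +8≡9 +7≡5  (mod 11)
composite: +5

Answer: +5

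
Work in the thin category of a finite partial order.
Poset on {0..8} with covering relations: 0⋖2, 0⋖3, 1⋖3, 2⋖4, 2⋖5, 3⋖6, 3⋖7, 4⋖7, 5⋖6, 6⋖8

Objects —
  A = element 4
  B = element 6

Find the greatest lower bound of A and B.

Lower bounds of A=4 and B=6: {0,2}
  0 ⊑ 2
  2 ⊑ 2
glb = 2

Answer: A∧B = 2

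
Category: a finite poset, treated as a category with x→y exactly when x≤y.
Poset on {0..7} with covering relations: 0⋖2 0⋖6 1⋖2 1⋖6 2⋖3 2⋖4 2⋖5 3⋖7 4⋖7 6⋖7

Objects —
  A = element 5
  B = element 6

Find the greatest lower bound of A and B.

Answer: NO MEET EXISTS

Work:
{x : x≤A ∧ x≤B} = {0,1}  (A=5, B=6)
  maximal lower bounds 0 and 1 are incomparable: neither 0≤1 nor 1≤0
→ no greatest lower bound exists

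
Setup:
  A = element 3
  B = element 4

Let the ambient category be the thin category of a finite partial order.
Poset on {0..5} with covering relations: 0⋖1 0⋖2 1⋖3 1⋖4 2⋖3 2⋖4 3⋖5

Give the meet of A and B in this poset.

Answer: NO MEET EXISTS

Trace:
Lower bounds of A=3 and B=4: {0,1,2}
  maximal lower bounds 1 and 2 are incomparable: neither 1<=2 nor 2<=1
→ no greatest lower bound exists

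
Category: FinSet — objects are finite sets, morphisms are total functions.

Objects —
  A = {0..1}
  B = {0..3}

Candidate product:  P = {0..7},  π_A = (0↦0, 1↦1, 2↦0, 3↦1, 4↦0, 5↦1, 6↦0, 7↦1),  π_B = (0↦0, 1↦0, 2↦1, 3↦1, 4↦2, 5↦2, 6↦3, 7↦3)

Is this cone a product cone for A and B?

Answer: VALID PRODUCT

Trace:
|A|·|B| = 2·4 = 8;  |P| = 8
Check the pairing map k ↦ (π_A(k), π_B(k)):
  0 ↦ (0,0)
  1 ↦ (1,0)
  2 ↦ (0,1)
  3 ↦ (1,1)
  4 ↦ (0,2)
  5 ↦ (1,2)
  6 ↦ (0,3)
  7 ↦ (1,3)
distinct pairs in image: 8 / 8 needed
  → bijection onto A×B; projections well-typed.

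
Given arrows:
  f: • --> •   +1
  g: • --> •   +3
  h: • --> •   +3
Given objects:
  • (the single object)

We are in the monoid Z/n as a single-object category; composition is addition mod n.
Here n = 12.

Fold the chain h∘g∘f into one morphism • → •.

Answer: +7

Work:
  0 +1≡1 +3≡4 +3≡7  (mod 12)
composite: +7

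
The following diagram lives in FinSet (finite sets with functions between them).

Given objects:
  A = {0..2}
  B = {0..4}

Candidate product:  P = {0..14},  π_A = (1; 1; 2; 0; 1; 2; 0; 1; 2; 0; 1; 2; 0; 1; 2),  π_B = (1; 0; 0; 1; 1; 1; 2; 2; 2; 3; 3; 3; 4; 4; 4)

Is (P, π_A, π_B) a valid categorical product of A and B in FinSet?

|A|·|B| = 3·5 = 15;  |P| = 15
Check the pairing map k ↦ (π_A(k), π_B(k)):
  0 : (1,1)
  1 : (1,0)
  2 : (2,0)
  3 : (0,1)
  4 : (1,1)  ✗ repeats pair of k=0
  5 : (2,1)
  6 : (0,2)
  7 : (1,2)
  8 : (2,2)
  9 : (0,3)
  10 : (1,3)
  11 : (2,3)
  12 : (0,4)
  13 : (1,4)
  14 : (2,4)
distinct pairs in image: 14 / 15 needed
  → (1,1) hit at k=0 and k=4

Answer: NOT A VALID PRODUCT — duplicate pair at indices 4,0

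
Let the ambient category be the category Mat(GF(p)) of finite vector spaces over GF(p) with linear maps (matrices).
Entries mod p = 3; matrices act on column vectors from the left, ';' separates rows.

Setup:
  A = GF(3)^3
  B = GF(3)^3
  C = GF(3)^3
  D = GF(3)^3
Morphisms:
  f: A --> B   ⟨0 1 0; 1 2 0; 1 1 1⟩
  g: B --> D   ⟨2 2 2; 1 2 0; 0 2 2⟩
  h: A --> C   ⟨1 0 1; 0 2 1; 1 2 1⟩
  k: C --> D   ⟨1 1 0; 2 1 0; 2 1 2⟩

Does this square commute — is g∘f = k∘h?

Answer: COMMUTES

Trace:
1) trace f;g:
  e0=[1,0,0] f-->[0,1,1] g-->[1,2,1]
  e1=[0,1,0] f-->[1,2,1] g-->[2,2,0]
  e2=[0,0,1] f-->[0,0,1] g-->[2,0,2]
  ⟦path⟧₁ = ⟨1 2 2; 2 2 0; 1 0 2⟩
2) trace h;k:
  e0=[1,0,0] h-->[1,0,1] k-->[1,2,1]
  e1=[0,1,0] h-->[0,2,2] k-->[2,2,0]
  e2=[0,0,1] h-->[1,1,1] k-->[2,0,2]
  ⟦path⟧₂ = ⟨1 2 2; 2 2 0; 1 0 2⟩
Equal? equal; square commutes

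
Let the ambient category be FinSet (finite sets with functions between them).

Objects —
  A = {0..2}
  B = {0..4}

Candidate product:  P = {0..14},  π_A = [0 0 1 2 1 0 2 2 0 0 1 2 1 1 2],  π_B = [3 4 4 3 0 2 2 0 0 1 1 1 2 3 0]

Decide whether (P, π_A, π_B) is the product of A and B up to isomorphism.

Answer: NOT A VALID PRODUCT — duplicate pair at indices 14,7

Work:
|A|·|B| = 3·5 = 15;  |P| = 15
Check the pairing map k ↦ (π_A(k), π_B(k)):
  0 -> (0,3)
  1 -> (0,4)
  2 -> (1,4)
  3 -> (2,3)
  4 -> (1,0)
  5 -> (0,2)
  6 -> (2,2)
  7 -> (2,0)
  8 -> (0,0)
  9 -> (0,1)
  10 -> (1,1)
  11 -> (2,1)
  12 -> (1,2)
  13 -> (1,3)
  14 -> (2,0)  ✗ repeats pair of k=7
distinct pairs in image: 14 / 15 needed
  → (2,0) hit at k=7 and k=14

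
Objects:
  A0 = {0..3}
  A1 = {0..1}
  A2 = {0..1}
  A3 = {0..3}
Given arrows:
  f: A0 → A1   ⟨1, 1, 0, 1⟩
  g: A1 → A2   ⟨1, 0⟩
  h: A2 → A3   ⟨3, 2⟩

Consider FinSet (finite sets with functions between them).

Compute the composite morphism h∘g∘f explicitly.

Answer: ⟨3, 3, 2, 3⟩

Trace:
  0 f→1 g→0 h→3
  1 f→1 g→0 h→3
  2 f→0 g→1 h→2
  3 f→1 g→0 h→3
result: ⟨3, 3, 2, 3⟩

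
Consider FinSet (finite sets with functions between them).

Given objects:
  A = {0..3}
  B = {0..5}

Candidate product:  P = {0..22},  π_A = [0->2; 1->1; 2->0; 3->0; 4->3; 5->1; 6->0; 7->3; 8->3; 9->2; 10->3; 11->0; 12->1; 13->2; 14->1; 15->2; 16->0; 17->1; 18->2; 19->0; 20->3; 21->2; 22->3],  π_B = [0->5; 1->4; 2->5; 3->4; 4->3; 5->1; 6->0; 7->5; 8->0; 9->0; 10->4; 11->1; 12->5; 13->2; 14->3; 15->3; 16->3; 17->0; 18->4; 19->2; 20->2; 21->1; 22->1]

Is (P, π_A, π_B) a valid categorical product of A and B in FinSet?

Answer: NOT A VALID PRODUCT — |P|=23 ≠ |A|·|B|=24

Work:
|A|·|B| = 4·6 = 24;  |P| = 23
  → cardinalities differ; no bijection possible.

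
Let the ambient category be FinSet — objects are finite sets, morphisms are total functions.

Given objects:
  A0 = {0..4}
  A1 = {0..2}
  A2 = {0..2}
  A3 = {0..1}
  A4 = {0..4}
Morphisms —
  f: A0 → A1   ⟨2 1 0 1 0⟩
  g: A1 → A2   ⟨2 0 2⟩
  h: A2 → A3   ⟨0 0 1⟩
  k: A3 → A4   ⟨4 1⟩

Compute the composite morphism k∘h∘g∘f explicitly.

  0 f→2 g→2 h→1 k→1
  1 f→1 g→0 h→0 k→4
  2 f→0 g→2 h→1 k→1
  3 f→1 g→0 h→0 k→4
  4 f→0 g→2 h→1 k→1
composite: ⟨1 4 1 4 1⟩

Answer: ⟨1 4 1 4 1⟩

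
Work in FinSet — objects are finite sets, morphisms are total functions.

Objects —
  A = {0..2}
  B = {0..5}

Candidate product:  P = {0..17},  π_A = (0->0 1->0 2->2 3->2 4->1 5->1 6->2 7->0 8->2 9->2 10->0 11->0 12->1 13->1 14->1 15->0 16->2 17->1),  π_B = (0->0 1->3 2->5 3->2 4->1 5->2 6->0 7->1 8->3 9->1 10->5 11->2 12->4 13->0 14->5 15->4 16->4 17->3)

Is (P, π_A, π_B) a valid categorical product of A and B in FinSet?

|A|·|B| = 3·6 = 18;  |P| = 18
Check the pairing map k ↦ (π_A(k), π_B(k)):
  0 -> (0,0)
  1 -> (0,3)
  2 -> (2,5)
  3 -> (2,2)
  4 -> (1,1)
  5 -> (1,2)
  6 -> (2,0)
  7 -> (0,1)
  8 -> (2,3)
  9 -> (2,1)
  10 -> (0,5)
  11 -> (0,2)
  12 -> (1,4)
  13 -> (1,0)
  14 -> (1,5)
  15 -> (0,4)
  16 -> (2,4)
  17 -> (1,3)
distinct pairs in image: 18 / 18 needed
  → bijection onto A×B; projections well-typed.

Answer: VALID PRODUCT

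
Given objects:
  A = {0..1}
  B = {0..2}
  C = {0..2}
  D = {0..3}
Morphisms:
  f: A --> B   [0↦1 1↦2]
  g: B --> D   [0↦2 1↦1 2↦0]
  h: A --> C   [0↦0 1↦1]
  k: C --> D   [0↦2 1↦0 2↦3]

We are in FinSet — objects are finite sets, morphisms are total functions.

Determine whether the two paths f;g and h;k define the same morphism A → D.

Path 1 = f;g:
  0 f-->1 g-->1
  1 f-->2 g-->0
  ⟦path⟧₁ = [0↦1 1↦0]
Path 2 = h;k:
  0 h-->0 k-->2
  1 h-->1 k-->0
  ⟦path⟧₂ = [0↦2 1↦0]
Equal? distinct morphisms ✗

Answer: DOES NOT COMMUTE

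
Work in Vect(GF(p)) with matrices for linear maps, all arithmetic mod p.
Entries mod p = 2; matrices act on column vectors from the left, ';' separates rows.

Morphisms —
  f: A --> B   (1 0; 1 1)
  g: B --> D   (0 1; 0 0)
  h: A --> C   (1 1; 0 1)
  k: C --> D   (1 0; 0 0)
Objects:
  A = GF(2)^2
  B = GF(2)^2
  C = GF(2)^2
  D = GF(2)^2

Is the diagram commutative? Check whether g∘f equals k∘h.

Path 1 = f;g:
  e0=[1,0] f-->[1,1] g-->[1,0]
  e1=[0,1] f-->[0,1] g-->[1,0]
  composite₁ = (1 1; 0 0)
Path 2 = h;k:
  e0=[1,0] h-->[1,0] k-->[1,0]
  e1=[0,1] h-->[1,1] k-->[1,0]
  composite₂ = (1 1; 0 0)
Equal? YES — commutes

Answer: COMMUTES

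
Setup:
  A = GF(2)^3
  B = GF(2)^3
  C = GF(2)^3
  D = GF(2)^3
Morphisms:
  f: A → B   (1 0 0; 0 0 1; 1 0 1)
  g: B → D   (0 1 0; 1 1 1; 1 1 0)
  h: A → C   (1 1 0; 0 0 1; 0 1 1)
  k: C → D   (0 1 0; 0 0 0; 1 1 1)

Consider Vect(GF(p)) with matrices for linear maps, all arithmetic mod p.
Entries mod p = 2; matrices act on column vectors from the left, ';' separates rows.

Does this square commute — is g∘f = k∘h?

Answer: DOES NOT COMMUTE

Derivation:
Along f;g (path 1):
  e0=[1,0,0] f→[1,0,1] g→[0,0,1]
  e1=[0,1,0] f→[0,0,0] g→[0,0,0]
  e2=[0,0,1] f→[0,1,1] g→[1,0,1]
  result₁ = (0 0 1; 0 0 0; 1 0 1)
Along h;k (path 2):
  e0=[1,0,0] h→[1,0,0] k→[0,0,1]
  e1=[0,1,0] h→[1,0,1] k→[0,0,0]
  e2=[0,0,1] h→[0,1,1] k→[1,0,0]
  result₂ = (0 0 1; 0 0 0; 1 0 0)
Equal? differ; not commutative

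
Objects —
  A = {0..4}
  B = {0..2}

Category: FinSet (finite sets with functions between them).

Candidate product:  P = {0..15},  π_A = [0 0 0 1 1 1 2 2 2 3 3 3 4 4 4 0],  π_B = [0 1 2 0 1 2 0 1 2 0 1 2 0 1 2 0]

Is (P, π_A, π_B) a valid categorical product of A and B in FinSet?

|A|·|B| = 5·3 = 15;  |P| = 16
  → cardinalities differ; no bijection possible.

Answer: NOT A VALID PRODUCT — |P|=16 ≠ |A|·|B|=15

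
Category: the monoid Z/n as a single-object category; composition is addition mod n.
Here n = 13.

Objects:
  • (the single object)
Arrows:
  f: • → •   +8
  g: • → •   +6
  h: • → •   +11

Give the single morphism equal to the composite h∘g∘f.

Answer: +12

Derivation:
  0 +8≡8 +6≡1 +11≡12  (mod 13)
result: +12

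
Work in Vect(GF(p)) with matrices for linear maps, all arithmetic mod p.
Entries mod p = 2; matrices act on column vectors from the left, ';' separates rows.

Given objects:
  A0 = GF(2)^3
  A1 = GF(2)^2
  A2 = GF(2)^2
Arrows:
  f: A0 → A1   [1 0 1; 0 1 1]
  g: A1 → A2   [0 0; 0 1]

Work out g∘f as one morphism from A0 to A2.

Answer: [0 0 0; 0 1 1]

Derivation:
  e0=(1,0,0) f→(1,0) g→(0,0)
  e1=(0,1,0) f→(0,1) g→(0,1)
  e2=(0,0,1) f→(1,1) g→(0,1)
result: [0 0 0; 0 1 1]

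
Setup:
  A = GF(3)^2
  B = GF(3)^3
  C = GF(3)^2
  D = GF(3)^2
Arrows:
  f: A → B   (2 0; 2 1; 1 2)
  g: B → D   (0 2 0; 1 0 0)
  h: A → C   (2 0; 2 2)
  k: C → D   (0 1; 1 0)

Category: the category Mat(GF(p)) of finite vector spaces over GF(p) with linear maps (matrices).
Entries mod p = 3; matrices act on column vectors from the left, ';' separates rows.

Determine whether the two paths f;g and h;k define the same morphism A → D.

Answer: DOES NOT COMMUTE

Derivation:
1) trace f;g:
  e0=(1,0) f→(2,2,1) g→(1,2)
  e1=(0,1) f→(0,1,2) g→(2,0)
  composite₁ = (1 2; 2 0)
2) trace h;k:
  e0=(1,0) h→(2,2) k→(2,2)
  e1=(0,1) h→(0,2) k→(2,0)
  composite₂ = (2 2; 2 0)
Equal? NO — does not commute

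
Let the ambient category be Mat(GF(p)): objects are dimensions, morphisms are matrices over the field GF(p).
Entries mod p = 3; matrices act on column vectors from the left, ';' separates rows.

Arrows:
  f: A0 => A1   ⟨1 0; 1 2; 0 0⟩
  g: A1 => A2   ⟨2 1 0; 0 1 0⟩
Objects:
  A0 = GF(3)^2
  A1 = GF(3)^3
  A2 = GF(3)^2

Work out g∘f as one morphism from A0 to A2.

  e0=[1,0] f=>[1,1,0] g=>[0,1]
  e1=[0,1] f=>[0,2,0] g=>[2,2]
composite: ⟨0 2; 1 2⟩

Answer: ⟨0 2; 1 2⟩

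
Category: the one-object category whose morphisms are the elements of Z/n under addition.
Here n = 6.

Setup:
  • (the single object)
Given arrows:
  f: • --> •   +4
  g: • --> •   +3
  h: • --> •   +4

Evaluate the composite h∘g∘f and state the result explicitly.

  0 +4≡4 +3≡1 +4≡5  (mod 6)
result: +5

Answer: +5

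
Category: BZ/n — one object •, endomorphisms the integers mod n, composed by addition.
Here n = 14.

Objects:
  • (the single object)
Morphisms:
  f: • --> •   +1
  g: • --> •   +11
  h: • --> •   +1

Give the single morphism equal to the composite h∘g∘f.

Answer: +13

Trace:
  0 +1≡1 +11≡12 +1≡13  (mod 14)
result: +13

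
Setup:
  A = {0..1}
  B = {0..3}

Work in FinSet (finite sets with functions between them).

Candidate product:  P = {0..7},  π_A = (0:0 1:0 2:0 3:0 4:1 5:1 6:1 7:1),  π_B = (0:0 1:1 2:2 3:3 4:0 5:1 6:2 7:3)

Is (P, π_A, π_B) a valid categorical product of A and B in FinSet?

Answer: VALID PRODUCT

Derivation:
|A|·|B| = 2·4 = 8;  |P| = 8
Check the pairing map k ↦ (π_A(k), π_B(k)):
  0 : (0,0)
  1 : (0,1)
  2 : (0,2)
  3 : (0,3)
  4 : (1,0)
  5 : (1,1)
  6 : (1,2)
  7 : (1,3)
distinct pairs in image: 8 / 8 needed
  → bijection onto A×B; projections well-typed.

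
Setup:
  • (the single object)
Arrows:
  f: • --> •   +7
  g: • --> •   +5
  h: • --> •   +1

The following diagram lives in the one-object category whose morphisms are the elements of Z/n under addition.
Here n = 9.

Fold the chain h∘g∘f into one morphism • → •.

Answer: +4

Derivation:
  0 +7≡7 +5≡3 +1≡4  (mod 9)
result: +4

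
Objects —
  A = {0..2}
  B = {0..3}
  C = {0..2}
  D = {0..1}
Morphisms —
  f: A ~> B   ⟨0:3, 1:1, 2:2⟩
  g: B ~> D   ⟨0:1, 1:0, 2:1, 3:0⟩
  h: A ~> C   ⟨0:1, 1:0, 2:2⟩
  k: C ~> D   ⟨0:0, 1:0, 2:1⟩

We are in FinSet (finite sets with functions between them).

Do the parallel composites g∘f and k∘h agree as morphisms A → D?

Path 1 = f;g:
  0 f~>3 g~>0
  1 f~>1 g~>0
  2 f~>2 g~>1
  composite₁ = ⟨0:0, 1:0, 2:1⟩
Path 2 = h;k:
  0 h~>1 k~>0
  1 h~>0 k~>0
  2 h~>2 k~>1
  composite₂ = ⟨0:0, 1:0, 2:1⟩
Equal? YES — commutes

Answer: COMMUTES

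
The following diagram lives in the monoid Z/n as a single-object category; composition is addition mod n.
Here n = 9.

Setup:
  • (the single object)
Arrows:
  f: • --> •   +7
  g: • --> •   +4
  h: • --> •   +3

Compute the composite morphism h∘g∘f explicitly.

Answer: +5

Derivation:
  0 +7≡7 +4≡2 +3≡5  (mod 9)
result: +5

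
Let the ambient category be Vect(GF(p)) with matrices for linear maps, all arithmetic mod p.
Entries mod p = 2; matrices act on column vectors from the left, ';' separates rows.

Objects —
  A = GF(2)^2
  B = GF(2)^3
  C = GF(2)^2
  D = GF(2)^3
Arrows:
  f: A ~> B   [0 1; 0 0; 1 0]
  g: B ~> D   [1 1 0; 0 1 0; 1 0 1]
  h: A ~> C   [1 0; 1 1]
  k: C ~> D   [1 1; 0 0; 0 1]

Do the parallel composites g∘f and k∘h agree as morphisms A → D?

1) trace f;g:
  e0=⟨1,0⟩ f~>⟨0,0,1⟩ g~>⟨0,0,1⟩
  e1=⟨0,1⟩ f~>⟨1,0,0⟩ g~>⟨1,0,1⟩
  result₁ = [0 1; 0 0; 1 1]
2) trace h;k:
  e0=⟨1,0⟩ h~>⟨1,1⟩ k~>⟨0,0,1⟩
  e1=⟨0,1⟩ h~>⟨0,1⟩ k~>⟨1,0,1⟩
  result₂ = [0 1; 0 0; 1 1]
Equal? same morphism ✓

Answer: COMMUTES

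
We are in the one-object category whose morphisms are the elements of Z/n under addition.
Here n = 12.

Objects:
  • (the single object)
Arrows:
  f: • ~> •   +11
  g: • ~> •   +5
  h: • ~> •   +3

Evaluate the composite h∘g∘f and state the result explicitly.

  0 +11≡11 +5≡4 +3≡7  (mod 12)
composite: +7

Answer: +7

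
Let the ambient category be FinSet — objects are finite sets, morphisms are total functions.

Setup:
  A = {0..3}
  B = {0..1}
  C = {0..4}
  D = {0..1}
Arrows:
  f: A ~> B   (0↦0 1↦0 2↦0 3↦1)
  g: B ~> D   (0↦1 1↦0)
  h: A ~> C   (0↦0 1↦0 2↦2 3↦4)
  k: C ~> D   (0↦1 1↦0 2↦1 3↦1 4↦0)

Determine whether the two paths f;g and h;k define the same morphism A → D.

Answer: COMMUTES

Work:
Path 1 = f;g:
  0 f~>0 g~>1
  1 f~>0 g~>1
  2 f~>0 g~>1
  3 f~>1 g~>0
  composite₁ = (0↦1 1↦1 2↦1 3↦0)
Path 2 = h;k:
  0 h~>0 k~>1
  1 h~>0 k~>1
  2 h~>2 k~>1
  3 h~>4 k~>0
  composite₂ = (0↦1 1↦1 2↦1 3↦0)
Equal? equal; square commutes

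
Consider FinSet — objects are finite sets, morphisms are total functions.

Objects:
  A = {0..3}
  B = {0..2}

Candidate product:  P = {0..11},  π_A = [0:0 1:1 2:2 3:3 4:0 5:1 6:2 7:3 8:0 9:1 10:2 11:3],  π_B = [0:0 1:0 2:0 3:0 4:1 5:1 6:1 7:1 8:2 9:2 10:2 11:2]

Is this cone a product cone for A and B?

|A|·|B| = 4·3 = 12;  |P| = 12
Check the pairing map k ↦ (π_A(k), π_B(k)):
  0 : (0,0)
  1 : (1,0)
  2 : (2,0)
  3 : (3,0)
  4 : (0,1)
  5 : (1,1)
  6 : (2,1)
  7 : (3,1)
  8 : (0,2)
  9 : (1,2)
  10 : (2,2)
  11 : (3,2)
distinct pairs in image: 12 / 12 needed
  → bijection onto A×B; projections well-typed.

Answer: VALID PRODUCT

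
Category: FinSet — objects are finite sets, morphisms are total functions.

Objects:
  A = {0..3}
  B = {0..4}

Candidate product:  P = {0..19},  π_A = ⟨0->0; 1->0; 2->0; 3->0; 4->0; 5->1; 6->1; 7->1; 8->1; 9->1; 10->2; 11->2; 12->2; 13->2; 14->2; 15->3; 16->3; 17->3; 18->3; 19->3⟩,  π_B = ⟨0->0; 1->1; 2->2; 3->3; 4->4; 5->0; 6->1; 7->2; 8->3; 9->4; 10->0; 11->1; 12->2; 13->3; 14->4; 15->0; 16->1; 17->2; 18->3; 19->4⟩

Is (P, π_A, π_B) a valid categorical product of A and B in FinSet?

|A|·|B| = 4·5 = 20;  |P| = 20
Check the pairing map k ↦ (π_A(k), π_B(k)):
  0 -> (0,0)
  1 -> (0,1)
  2 -> (0,2)
  3 -> (0,3)
  4 -> (0,4)
  5 -> (1,0)
  6 -> (1,1)
  7 -> (1,2)
  8 -> (1,3)
  9 -> (1,4)
  10 -> (2,0)
  11 -> (2,1)
  12 -> (2,2)
  13 -> (2,3)
  14 -> (2,4)
  15 -> (3,0)
  16 -> (3,1)
  17 -> (3,2)
  18 -> (3,3)
  19 -> (3,4)
distinct pairs in image: 20 / 20 needed
  → bijection onto A×B; projections well-typed.

Answer: VALID PRODUCT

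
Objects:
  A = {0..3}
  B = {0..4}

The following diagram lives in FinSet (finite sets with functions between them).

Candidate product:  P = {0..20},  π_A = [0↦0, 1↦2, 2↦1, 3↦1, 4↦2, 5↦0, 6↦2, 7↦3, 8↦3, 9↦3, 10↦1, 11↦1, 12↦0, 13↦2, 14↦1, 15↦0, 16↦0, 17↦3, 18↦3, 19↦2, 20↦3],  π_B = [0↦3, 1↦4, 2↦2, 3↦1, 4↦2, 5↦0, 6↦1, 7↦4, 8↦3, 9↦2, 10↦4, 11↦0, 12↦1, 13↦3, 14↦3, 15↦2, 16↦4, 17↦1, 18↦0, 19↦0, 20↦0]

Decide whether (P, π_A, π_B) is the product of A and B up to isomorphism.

|A|·|B| = 4·5 = 20;  |P| = 21
  → cardinalities differ; no bijection possible.

Answer: NOT A VALID PRODUCT — |P|=21 ≠ |A|·|B|=20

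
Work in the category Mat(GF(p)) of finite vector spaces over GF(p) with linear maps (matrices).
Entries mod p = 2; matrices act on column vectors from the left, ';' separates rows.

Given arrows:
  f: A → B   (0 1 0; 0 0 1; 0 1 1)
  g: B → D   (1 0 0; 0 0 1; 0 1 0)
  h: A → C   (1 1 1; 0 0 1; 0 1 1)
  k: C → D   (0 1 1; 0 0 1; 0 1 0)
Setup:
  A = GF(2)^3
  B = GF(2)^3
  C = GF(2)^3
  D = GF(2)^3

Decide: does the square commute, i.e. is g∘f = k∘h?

Answer: COMMUTES

Work:
Path 1 = f;g:
  e0=[1,0,0] f→[0,0,0] g→[0,0,0]
  e1=[0,1,0] f→[1,0,1] g→[1,1,0]
  e2=[0,0,1] f→[0,1,1] g→[0,1,1]
  result₁ = (0 1 0; 0 1 1; 0 0 1)
Path 2 = h;k:
  e0=[1,0,0] h→[1,0,0] k→[0,0,0]
  e1=[0,1,0] h→[1,0,1] k→[1,1,0]
  e2=[0,0,1] h→[1,1,1] k→[0,1,1]
  result₂ = (0 1 0; 0 1 1; 0 0 1)
Equal? YES — commutes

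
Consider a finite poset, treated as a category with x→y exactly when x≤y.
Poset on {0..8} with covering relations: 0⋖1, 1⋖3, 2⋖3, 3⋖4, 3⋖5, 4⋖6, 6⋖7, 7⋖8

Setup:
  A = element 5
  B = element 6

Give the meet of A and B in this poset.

Answer: A∧B = 3

Trace:
{x : x⊑A ∧ x⊑B} = {0,1,2,3}  (A=5, B=6)
  0 ⊑ 3
  1 ⊑ 3
  2 ⊑ 3
  3 ⊑ 3
glb = 3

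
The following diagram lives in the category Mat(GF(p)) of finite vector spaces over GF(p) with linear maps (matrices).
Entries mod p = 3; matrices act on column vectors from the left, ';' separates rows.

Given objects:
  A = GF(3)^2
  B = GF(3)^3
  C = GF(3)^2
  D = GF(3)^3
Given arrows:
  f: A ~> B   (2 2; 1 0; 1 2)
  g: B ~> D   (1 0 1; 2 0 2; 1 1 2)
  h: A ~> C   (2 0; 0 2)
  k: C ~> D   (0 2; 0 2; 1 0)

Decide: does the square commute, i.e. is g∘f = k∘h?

Answer: DOES NOT COMMUTE

Trace:
1) trace f;g:
  e0=[1,0] f~>[2,1,1] g~>[0,0,2]
  e1=[0,1] f~>[2,0,2] g~>[1,2,0]
  composite₁ = (0 1; 0 2; 2 0)
2) trace h;k:
  e0=[1,0] h~>[2,0] k~>[0,0,2]
  e1=[0,1] h~>[0,2] k~>[1,1,0]
  composite₂ = (0 1; 0 1; 2 0)
Equal? differ; not commutative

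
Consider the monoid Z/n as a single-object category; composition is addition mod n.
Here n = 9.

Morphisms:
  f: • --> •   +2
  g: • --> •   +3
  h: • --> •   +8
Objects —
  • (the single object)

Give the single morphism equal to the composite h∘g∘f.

Answer: +4

Work:
  0 +2≡2 +3≡5 +8≡4  (mod 9)
composite: +4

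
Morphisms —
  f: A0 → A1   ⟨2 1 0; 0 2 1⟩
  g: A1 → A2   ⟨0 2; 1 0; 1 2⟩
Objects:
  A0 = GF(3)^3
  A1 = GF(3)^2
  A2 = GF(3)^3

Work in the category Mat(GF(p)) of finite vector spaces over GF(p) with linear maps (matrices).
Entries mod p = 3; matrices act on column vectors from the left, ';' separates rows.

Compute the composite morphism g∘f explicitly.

  e0=⟨1,0,0⟩ f→⟨2,0⟩ g→⟨0,2,2⟩
  e1=⟨0,1,0⟩ f→⟨1,2⟩ g→⟨1,1,2⟩
  e2=⟨0,0,1⟩ f→⟨0,1⟩ g→⟨2,0,2⟩
⟦path⟧: ⟨0 1 2; 2 1 0; 2 2 2⟩

Answer: ⟨0 1 2; 2 1 0; 2 2 2⟩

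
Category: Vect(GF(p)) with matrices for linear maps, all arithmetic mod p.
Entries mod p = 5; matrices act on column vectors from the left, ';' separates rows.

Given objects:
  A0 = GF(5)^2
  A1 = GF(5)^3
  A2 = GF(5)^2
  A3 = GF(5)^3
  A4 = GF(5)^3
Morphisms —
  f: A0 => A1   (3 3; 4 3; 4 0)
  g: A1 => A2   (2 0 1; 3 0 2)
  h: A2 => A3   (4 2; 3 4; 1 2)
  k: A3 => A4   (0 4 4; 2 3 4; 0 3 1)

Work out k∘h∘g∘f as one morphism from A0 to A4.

  e0=(1,0) f=>(3,4,4) g=>(0,2) h=>(4,3,4) k=>(3,3,3)
  e1=(0,1) f=>(3,3,0) g=>(1,4) h=>(2,4,4) k=>(2,2,1)
composite: (3 2; 3 2; 3 1)

Answer: (3 2; 3 2; 3 1)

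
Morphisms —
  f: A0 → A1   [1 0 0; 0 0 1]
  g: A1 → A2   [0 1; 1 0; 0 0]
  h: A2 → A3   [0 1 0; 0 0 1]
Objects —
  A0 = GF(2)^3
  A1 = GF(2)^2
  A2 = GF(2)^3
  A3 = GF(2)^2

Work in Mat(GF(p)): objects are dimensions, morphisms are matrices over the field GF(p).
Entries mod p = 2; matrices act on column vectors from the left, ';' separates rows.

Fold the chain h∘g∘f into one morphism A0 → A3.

Answer: [1 0 0; 0 0 0]

Derivation:
  e0=(1,0,0) f→(1,0) g→(0,1,0) h→(1,0)
  e1=(0,1,0) f→(0,0) g→(0,0,0) h→(0,0)
  e2=(0,0,1) f→(0,1) g→(1,0,0) h→(0,0)
composite: [1 0 0; 0 0 0]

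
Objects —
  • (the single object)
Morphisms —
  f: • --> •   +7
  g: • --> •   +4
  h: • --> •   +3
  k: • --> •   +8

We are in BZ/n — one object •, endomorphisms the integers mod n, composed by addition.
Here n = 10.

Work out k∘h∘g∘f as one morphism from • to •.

Answer: +2

Derivation:
  0 +7≡7 +4≡1 +3≡4 +8≡2  (mod 10)
result: +2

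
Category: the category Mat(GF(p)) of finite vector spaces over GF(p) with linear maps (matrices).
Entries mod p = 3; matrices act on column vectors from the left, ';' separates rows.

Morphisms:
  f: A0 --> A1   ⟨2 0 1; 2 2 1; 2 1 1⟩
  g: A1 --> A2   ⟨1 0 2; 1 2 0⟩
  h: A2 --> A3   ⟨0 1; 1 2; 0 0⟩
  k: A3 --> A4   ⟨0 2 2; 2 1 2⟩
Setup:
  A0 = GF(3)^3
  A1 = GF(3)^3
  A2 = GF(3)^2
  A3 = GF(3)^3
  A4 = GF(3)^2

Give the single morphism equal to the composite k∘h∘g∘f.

  e0=⟨1,0,0⟩ f-->⟨2,2,2⟩ g-->⟨0,0⟩ h-->⟨0,0,0⟩ k-->⟨0,0⟩
  e1=⟨0,1,0⟩ f-->⟨0,2,1⟩ g-->⟨2,1⟩ h-->⟨1,1,0⟩ k-->⟨2,0⟩
  e2=⟨0,0,1⟩ f-->⟨1,1,1⟩ g-->⟨0,0⟩ h-->⟨0,0,0⟩ k-->⟨0,0⟩
⟦path⟧: ⟨0 2 0; 0 0 0⟩

Answer: ⟨0 2 0; 0 0 0⟩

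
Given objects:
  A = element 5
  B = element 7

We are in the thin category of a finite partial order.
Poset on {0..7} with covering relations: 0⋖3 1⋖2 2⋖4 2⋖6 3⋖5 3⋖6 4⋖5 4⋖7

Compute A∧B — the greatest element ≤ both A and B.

Answer: A∧B = 4

Trace:
Common predecessors of 5,7: {1,2,4}
  1 <= 4
  2 <= 4
  4 <= 4
glb = 4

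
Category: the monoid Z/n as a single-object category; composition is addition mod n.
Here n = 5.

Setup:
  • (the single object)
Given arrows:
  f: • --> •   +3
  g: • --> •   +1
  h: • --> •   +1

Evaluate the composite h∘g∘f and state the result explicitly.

Answer: +0

Derivation:
  0 +3≡3 +1≡4 +1≡0  (mod 5)
⟦path⟧: +0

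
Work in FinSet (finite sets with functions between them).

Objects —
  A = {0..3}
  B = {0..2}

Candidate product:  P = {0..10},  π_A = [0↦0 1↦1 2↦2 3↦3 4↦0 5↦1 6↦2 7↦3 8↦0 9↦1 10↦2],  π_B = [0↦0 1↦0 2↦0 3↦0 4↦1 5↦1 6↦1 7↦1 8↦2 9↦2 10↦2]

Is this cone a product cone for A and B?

|A|·|B| = 4·3 = 12;  |P| = 11
  → cardinalities differ; no bijection possible.

Answer: NOT A VALID PRODUCT — |P|=11 ≠ |A|·|B|=12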